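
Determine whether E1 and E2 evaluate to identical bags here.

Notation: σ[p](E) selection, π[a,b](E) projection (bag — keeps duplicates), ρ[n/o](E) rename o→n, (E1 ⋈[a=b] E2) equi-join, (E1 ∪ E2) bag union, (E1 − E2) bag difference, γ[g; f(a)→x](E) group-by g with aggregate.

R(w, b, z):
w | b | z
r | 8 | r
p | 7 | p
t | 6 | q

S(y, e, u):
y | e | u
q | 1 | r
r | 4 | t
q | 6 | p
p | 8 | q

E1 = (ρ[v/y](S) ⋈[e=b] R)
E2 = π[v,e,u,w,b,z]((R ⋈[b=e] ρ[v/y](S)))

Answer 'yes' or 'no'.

E1 subexpression sizes:
  S → 4
  ρ[v/y](S) → 4
  R → 3
  (ρ[v/y](S) ⋈[e=b] R) → 2
E2 subexpression sizes:
  R → 3
  S → 4
  ρ[v/y](S) → 4
  (R ⋈[b=e] ρ[v/y](S)) → 2
  π[v,e,u,w,b,z]((R ⋈[b=e] ρ[v/y](S))) → 2

E1 and E2 produce the same multiset:
v | e | u | w | b | z
p | 8 | q | r | 8 | r
q | 6 | p | t | 6 | q

yes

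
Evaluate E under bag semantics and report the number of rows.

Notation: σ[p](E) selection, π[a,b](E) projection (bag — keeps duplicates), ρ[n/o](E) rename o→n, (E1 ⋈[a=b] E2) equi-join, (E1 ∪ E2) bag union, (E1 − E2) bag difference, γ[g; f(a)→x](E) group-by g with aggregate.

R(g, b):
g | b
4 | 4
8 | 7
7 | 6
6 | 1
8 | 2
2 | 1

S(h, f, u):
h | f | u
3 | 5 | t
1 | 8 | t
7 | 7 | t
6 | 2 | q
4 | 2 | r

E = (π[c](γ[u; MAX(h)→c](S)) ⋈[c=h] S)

Row counts bottom-up:
  S → 5
  γ[u; MAX(h)→c](S) → 3
  π[c](γ[u; MAX(h)→c](S)) → 3
  S → 5
  (π[c](γ[u; MAX(h)→c](S)) ⋈[c=h] S) → 3

|E| = 3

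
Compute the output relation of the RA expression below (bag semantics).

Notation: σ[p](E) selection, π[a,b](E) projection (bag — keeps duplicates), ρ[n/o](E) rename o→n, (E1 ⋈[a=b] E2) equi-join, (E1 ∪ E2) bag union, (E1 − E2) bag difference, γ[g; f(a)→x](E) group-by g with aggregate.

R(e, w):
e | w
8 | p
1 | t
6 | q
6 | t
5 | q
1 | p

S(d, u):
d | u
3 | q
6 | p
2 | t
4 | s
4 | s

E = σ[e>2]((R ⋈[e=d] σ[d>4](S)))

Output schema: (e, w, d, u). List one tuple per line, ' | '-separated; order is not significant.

Per-node cardinality:
  R → 6
  S → 5
  σ[d>4](S) → 1
  (R ⋈[e=d] σ[d>4](S)) → 2
  σ[e>2]((R ⋈[e=d] σ[d>4](S))) → 2

== RESULT ==
e | w | d | u
6 | q | 6 | p
6 | t | 6 | p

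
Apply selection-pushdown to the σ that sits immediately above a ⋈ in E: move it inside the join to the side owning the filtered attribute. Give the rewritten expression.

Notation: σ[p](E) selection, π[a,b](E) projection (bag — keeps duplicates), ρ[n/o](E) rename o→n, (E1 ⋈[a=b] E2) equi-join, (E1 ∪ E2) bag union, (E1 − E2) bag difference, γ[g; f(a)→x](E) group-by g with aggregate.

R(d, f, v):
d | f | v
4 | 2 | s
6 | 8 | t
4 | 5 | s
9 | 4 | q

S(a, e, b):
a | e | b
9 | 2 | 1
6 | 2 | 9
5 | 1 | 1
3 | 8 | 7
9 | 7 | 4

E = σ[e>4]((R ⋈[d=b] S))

σ filters on e, owned by the right side.
E' = (R ⋈[d=b] σ[e>4](S))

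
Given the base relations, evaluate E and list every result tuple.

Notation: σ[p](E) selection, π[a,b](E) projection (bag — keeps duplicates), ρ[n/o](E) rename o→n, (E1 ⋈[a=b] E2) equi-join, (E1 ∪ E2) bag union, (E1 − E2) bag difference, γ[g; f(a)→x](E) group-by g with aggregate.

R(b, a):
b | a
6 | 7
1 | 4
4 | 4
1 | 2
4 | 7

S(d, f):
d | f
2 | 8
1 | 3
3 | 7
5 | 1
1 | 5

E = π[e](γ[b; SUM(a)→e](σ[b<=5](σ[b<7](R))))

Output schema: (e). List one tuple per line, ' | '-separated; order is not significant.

Row counts bottom-up:
  R → 5
  σ[b<7](R) → 5
  σ[b<=5](σ[b<7](R)) → 4
  γ[b; SUM(a)→e](σ[b<=5](σ[b<7](R))) → 2
  π[e](γ[b; SUM(a)→e](σ[b<=5](σ[b<7](R)))) → 2

== RESULT ==
e
6
11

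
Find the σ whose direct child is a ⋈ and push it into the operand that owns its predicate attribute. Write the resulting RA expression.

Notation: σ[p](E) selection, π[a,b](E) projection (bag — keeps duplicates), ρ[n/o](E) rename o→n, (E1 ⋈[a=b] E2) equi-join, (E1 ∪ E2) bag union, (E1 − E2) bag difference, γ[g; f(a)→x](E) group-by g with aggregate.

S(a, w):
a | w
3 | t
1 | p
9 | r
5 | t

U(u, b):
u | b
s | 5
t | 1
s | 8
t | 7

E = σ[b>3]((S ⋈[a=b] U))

σ filters on b, owned by the right side.
E' = (S ⋈[a=b] σ[b>3](U))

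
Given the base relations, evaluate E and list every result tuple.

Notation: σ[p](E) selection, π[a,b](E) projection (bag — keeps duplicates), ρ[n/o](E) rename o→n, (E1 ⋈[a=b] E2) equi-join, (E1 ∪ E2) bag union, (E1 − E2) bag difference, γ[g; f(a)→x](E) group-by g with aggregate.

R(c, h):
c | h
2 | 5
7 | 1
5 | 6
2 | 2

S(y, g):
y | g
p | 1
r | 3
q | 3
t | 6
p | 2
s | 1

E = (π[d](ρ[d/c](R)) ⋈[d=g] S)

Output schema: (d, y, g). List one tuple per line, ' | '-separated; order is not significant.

Stepwise |·|:
  R → 4
  ρ[d/c](R) → 4
  π[d](ρ[d/c](R)) → 4
  S → 6
  (π[d](ρ[d/c](R)) ⋈[d=g] S) → 2

== RESULT ==
d | y | g
2 | p | 2
2 | p | 2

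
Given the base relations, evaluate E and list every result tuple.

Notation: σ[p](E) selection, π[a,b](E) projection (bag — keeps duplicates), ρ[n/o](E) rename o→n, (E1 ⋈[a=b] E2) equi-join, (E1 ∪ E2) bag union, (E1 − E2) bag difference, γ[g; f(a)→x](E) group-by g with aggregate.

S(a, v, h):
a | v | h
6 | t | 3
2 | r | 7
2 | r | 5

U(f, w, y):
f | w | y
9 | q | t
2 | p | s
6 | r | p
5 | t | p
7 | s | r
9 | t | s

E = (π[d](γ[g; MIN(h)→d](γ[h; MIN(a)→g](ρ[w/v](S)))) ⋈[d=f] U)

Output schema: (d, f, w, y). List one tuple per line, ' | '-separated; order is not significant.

Subexpression sizes:
  S → 3
  ρ[w/v](S) → 3
  γ[h; MIN(a)→g](ρ[w/v](S)) → 3
  γ[g; MIN(h)→d](γ[h; MIN(a)→g](ρ[w/v](S))) → 2
  π[d](γ[g; MIN(h)→d](γ[h; MIN(a)→g](ρ[w/v](S)))) → 2
  U → 6
  (π[d](γ[g; MIN(h)→d](γ[h; MIN(a)→g](ρ[w/v](S)))) ⋈[d=f] U) → 1

== RESULT ==
d | f | w | y
5 | 5 | t | p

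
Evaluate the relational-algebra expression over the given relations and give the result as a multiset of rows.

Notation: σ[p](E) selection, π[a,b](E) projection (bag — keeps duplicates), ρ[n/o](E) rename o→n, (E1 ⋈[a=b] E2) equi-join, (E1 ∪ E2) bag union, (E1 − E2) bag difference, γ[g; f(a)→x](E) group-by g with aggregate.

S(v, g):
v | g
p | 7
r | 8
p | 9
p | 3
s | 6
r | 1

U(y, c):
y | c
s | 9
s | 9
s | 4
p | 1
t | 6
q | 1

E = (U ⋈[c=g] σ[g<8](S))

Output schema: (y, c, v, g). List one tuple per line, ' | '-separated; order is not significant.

Subexpression sizes:
  U → 6
  S → 6
  σ[g<8](S) → 4
  (U ⋈[c=g] σ[g<8](S)) → 3

== RESULT ==
y | c | v | g
p | 1 | r | 1
q | 1 | r | 1
t | 6 | s | 6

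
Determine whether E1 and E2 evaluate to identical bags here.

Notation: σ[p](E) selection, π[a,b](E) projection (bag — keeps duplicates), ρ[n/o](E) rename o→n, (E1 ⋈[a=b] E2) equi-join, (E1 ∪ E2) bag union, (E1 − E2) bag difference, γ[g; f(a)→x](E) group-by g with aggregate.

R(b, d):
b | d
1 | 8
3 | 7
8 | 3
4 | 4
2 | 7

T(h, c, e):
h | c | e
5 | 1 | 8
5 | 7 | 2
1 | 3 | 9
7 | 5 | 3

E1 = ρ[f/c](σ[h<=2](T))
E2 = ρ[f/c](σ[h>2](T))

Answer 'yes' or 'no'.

E1 stepwise |·|:
  T → 4
  σ[h<=2](T) → 1
  ρ[f/c](σ[h<=2](T)) → 1
E2 stepwise |·|:
  T → 4
  σ[h>2](T) → 3
  ρ[f/c](σ[h>2](T)) → 3

E1 result:
h | f | e
1 | 3 | 9
E2 result:
h | f | e
5 | 1 | 8
5 | 7 | 2
7 | 5 | 3
Witness: (7, 5, 3) appears 0× in E1 but 1× in E2.

no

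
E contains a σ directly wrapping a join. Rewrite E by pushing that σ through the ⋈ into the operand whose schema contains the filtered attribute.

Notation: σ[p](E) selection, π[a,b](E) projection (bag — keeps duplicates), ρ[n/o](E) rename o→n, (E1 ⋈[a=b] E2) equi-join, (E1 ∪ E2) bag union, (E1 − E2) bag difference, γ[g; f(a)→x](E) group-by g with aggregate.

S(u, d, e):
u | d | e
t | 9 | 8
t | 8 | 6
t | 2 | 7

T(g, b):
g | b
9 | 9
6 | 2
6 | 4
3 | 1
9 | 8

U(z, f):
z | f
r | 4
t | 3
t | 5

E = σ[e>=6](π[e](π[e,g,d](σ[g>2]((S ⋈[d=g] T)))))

σ filters on g, owned by the right side.
E' = σ[e>=6](π[e](π[e,g,d]((S ⋈[d=g] σ[g>2](T)))))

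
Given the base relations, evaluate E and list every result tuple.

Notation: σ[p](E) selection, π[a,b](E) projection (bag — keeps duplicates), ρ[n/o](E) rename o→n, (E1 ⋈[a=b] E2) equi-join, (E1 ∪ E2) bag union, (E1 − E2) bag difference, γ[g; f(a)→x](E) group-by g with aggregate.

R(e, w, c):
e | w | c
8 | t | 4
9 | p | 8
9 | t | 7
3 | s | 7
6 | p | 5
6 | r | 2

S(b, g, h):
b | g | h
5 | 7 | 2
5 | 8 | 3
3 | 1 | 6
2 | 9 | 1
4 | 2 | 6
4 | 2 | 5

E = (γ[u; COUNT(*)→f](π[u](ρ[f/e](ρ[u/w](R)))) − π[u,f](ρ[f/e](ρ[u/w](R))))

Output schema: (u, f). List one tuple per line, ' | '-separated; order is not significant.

Per-node cardinality:
  R → 6
  ρ[u/w](R) → 6
  ρ[f/e](ρ[u/w](R)) → 6
  π[u](ρ[f/e](ρ[u/w](R))) → 6
  γ[u; COUNT(*)→f](π[u](ρ[f/e](ρ[u/w](R)))) → 4
  R → 6
  ρ[u/w](R) → 6
  ρ[f/e](ρ[u/w](R)) → 6
  π[u,f](ρ[f/e](ρ[u/w](R))) → 6
  (γ[u; COUNT(*)→f](π[u](ρ[f/e](ρ[u/w](R)))) − π[u,f](ρ[f/e](ρ[u/w](R)))) → 4

== RESULT ==
u | f
p | 2
r | 1
s | 1
t | 2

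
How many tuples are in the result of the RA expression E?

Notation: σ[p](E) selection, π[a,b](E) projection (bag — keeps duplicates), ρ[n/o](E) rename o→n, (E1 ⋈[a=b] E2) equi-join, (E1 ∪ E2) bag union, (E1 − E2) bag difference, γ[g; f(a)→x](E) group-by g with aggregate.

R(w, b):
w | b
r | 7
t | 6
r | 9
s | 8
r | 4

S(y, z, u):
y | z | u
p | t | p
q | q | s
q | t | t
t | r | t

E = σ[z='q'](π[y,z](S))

Subexpression sizes:
  S → 4
  π[y,z](S) → 4
  σ[z='q'](π[y,z](S)) → 1

|E| = 1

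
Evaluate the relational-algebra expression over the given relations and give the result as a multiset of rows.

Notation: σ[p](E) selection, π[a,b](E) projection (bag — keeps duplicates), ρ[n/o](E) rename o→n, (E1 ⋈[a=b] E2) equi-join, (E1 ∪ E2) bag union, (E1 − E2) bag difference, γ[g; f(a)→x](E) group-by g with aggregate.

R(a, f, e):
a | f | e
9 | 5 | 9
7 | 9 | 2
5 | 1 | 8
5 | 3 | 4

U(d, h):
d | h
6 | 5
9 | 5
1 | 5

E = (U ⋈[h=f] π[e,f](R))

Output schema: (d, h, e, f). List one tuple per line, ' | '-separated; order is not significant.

Row counts bottom-up:
  U → 3
  R → 4
  π[e,f](R) → 4
  (U ⋈[h=f] π[e,f](R)) → 3

== RESULT ==
d | h | e | f
1 | 5 | 9 | 5
6 | 5 | 9 | 5
9 | 5 | 9 | 5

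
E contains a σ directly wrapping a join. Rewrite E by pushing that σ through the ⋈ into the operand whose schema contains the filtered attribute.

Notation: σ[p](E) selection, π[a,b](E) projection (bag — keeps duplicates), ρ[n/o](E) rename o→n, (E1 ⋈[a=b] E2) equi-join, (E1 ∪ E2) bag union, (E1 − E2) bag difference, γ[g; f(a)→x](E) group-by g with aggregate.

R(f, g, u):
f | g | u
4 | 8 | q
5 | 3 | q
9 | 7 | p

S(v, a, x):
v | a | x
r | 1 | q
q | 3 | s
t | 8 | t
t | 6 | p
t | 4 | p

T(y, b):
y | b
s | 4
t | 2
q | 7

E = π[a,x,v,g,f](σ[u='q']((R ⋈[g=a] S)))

σ filters on u, owned by the left side.
E' = π[a,x,v,g,f]((σ[u='q'](R) ⋈[g=a] S))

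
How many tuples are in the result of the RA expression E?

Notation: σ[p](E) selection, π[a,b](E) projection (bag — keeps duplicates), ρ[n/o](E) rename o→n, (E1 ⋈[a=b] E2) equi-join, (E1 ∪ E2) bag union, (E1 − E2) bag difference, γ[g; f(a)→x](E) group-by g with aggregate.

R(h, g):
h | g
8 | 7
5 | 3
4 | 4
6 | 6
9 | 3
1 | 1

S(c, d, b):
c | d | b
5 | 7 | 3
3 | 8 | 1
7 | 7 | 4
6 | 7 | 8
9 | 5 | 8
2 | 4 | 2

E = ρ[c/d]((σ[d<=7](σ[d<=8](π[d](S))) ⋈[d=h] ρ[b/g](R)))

Per-node cardinality:
  S → 6
  π[d](S) → 6
  σ[d<=8](π[d](S)) → 6
  σ[d<=7](σ[d<=8](π[d](S))) → 5
  R → 6
  ρ[b/g](R) → 6
  (σ[d<=7](σ[d<=8](π[d](S))) ⋈[d=h] ρ[b/g](R)) → 2
  ρ[c/d]((σ[d<=7](σ[d<=8](π[d](S))) ⋈[d=h] ρ[b/g](R))) → 2

|E| = 2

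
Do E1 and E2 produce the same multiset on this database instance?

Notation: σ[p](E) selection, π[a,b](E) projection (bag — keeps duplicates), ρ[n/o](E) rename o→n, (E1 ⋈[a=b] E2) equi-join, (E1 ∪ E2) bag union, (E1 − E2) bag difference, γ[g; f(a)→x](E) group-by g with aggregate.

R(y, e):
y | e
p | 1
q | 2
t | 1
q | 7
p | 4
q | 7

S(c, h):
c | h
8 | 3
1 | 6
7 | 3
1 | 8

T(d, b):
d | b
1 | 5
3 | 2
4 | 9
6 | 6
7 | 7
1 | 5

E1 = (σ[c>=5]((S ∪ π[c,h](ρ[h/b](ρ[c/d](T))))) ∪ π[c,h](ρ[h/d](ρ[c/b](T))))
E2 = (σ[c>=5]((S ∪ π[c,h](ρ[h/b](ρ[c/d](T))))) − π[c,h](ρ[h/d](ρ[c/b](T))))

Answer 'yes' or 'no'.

E1 subexpression sizes:
  S → 4
  T → 6
  ρ[c/d](T) → 6
  ρ[h/b](ρ[c/d](T)) → 6
  π[c,h](ρ[h/b](ρ[c/d](T))) → 6
  (S ∪ π[c,h](ρ[h/b](ρ[c/d](T)))) → 10
  σ[c>=5]((S ∪ π[c,h](ρ[h/b](ρ[c/d](T))))) → 4
  T → 6
  ρ[c/b](T) → 6
  ρ[h/d](ρ[c/b](T)) → 6
  π[c,h](ρ[h/d](ρ[c/b](T))) → 6
  (σ[c>=5]((S ∪ π[c,h](ρ[h/b](ρ[c/d](T))))) ∪ π[c,h](ρ[h/d](ρ[c/b](T)))) → 10
E2 subexpression sizes:
  S → 4
  T → 6
  ρ[c/d](T) → 6
  ρ[h/b](ρ[c/d](T)) → 6
  π[c,h](ρ[h/b](ρ[c/d](T))) → 6
  (S ∪ π[c,h](ρ[h/b](ρ[c/d](T)))) → 10
  σ[c>=5]((S ∪ π[c,h](ρ[h/b](ρ[c/d](T))))) → 4
  T → 6
  ρ[c/b](T) → 6
  ρ[h/d](ρ[c/b](T)) → 6
  π[c,h](ρ[h/d](ρ[c/b](T))) → 6
  (σ[c>=5]((S ∪ π[c,h](ρ[h/b](ρ[c/d](T))))) − π[c,h](ρ[h/d](ρ[c/b](T)))) → 2

E1 result:
c | h
2 | 3
5 | 1
5 | 1
6 | 6
6 | 6
7 | 3
7 | 7
7 | 7
8 | 3
9 | 4
E2 result:
c | h
7 | 3
8 | 3
Witness: (7, 7) appears 2× in E1 but 0× in E2.

no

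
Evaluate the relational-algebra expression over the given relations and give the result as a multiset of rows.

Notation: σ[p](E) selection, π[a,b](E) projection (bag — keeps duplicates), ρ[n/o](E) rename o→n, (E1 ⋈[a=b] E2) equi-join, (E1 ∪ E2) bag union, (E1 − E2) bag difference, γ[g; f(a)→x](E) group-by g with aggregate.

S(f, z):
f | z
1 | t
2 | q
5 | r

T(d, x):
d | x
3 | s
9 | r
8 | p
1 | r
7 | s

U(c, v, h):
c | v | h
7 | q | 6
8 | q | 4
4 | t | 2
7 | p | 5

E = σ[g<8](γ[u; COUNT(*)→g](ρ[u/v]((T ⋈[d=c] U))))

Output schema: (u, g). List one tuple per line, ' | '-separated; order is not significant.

Stepwise |·|:
  T → 5
  U → 4
  (T ⋈[d=c] U) → 3
  ρ[u/v]((T ⋈[d=c] U)) → 3
  γ[u; COUNT(*)→g](ρ[u/v]((T ⋈[d=c] U))) → 2
  σ[g<8](γ[u; COUNT(*)→g](ρ[u/v]((T ⋈[d=c] U)))) → 2

== RESULT ==
u | g
p | 1
q | 2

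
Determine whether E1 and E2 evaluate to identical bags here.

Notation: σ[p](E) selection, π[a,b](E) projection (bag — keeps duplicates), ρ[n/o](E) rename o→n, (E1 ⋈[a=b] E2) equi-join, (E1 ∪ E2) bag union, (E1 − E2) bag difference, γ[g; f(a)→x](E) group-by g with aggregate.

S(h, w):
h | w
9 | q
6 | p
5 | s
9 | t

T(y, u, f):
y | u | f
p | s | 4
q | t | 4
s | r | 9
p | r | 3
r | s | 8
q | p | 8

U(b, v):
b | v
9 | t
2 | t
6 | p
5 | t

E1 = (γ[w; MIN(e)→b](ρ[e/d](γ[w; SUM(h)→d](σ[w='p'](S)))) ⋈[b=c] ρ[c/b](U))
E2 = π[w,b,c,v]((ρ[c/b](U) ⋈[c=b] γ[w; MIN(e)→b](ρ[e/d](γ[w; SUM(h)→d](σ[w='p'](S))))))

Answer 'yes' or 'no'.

E1 per-node cardinality:
  S → 4
  σ[w='p'](S) → 1
  γ[w; SUM(h)→d](σ[w='p'](S)) → 1
  ρ[e/d](γ[w; SUM(h)→d](σ[w='p'](S))) → 1
  γ[w; MIN(e)→b](ρ[e/d](γ[w; SUM(h)→d](σ[w='p'](S)))) → 1
  U → 4
  ρ[c/b](U) → 4
  (γ[w; MIN(e)→b](ρ[e/d](γ[w; SUM(h)→d](σ[w='p'](S)))) ⋈[b=c] ρ[c/b](U)) → 1
E2 per-node cardinality:
  U → 4
  ρ[c/b](U) → 4
  S → 4
  σ[w='p'](S) → 1
  γ[w; SUM(h)→d](σ[w='p'](S)) → 1
  ρ[e/d](γ[w; SUM(h)→d](σ[w='p'](S))) → 1
  γ[w; MIN(e)→b](ρ[e/d](γ[w; SUM(h)→d](σ[w='p'](S)))) → 1
  (ρ[c/b](U) ⋈[c=b] γ[w; MIN(e)→b](ρ[e/d](γ[w; SUM(h)→d](σ[w='p'](S))))) → 1
  π[w,b,c,v]((ρ[c/b](U) ⋈[c=b] γ[w; MIN(e)→b](ρ[e/d](γ[w; SUM(h)→d](σ[w='p'](S)))))) → 1

E1 and E2 produce the same multiset:
w | b | c | v
p | 6 | 6 | p

yes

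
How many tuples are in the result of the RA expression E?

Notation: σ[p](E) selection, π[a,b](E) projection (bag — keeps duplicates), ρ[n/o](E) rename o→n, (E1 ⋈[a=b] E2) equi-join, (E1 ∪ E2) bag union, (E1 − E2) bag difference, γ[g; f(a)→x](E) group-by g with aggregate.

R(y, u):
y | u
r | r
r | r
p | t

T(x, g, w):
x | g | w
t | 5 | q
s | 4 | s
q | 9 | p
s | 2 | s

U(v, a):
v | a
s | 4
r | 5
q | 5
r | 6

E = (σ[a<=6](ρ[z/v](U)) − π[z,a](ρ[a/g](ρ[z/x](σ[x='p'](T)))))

Per-node cardinality:
  U → 4
  ρ[z/v](U) → 4
  σ[a<=6](ρ[z/v](U)) → 4
  T → 4
  σ[x='p'](T) → 0
  ρ[z/x](σ[x='p'](T)) → 0
  ρ[a/g](ρ[z/x](σ[x='p'](T))) → 0
  π[z,a](ρ[a/g](ρ[z/x](σ[x='p'](T)))) → 0
  (σ[a<=6](ρ[z/v](U)) − π[z,a](ρ[a/g](ρ[z/x](σ[x='p'](T))))) → 4

|E| = 4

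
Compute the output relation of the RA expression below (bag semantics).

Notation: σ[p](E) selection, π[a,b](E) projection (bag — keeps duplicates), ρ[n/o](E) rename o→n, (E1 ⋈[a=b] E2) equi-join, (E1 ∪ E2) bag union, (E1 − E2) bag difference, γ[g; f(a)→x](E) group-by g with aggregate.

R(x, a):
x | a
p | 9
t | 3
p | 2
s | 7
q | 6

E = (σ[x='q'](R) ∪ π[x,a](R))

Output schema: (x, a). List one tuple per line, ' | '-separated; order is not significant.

Per-node cardinality:
  R → 5
  σ[x='q'](R) → 1
  R → 5
  π[x,a](R) → 5
  (σ[x='q'](R) ∪ π[x,a](R)) → 6

== RESULT ==
x | a
p | 2
p | 9
q | 6
q | 6
s | 7
t | 3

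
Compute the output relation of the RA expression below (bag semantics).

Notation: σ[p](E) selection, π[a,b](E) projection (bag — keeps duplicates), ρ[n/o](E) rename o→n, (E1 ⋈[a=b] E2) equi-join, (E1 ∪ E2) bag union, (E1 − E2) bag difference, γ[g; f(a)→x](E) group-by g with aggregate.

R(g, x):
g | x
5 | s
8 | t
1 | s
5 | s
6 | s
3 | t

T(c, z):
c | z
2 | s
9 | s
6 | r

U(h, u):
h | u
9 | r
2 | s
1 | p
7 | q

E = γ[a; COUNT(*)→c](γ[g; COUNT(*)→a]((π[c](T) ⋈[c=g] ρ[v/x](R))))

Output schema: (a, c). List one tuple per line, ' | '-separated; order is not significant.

Subexpression sizes:
  T → 3
  π[c](T) → 3
  R → 6
  ρ[v/x](R) → 6
  (π[c](T) ⋈[c=g] ρ[v/x](R)) → 1
  γ[g; COUNT(*)→a]((π[c](T) ⋈[c=g] ρ[v/x](R))) → 1
  γ[a; COUNT(*)→c](γ[g; COUNT(*)→a]((π[c](T) ⋈[c=g] ρ[v/x](R)))) → 1

== RESULT ==
a | c
1 | 1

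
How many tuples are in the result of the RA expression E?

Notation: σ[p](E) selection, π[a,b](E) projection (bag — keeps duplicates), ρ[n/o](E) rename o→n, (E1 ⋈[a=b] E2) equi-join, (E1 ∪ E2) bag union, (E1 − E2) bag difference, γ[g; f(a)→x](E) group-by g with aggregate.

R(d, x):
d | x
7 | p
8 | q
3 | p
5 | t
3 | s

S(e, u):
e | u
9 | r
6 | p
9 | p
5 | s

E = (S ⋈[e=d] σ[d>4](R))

Subexpression sizes:
  S → 4
  R → 5
  σ[d>4](R) → 3
  (S ⋈[e=d] σ[d>4](R)) → 1

|E| = 1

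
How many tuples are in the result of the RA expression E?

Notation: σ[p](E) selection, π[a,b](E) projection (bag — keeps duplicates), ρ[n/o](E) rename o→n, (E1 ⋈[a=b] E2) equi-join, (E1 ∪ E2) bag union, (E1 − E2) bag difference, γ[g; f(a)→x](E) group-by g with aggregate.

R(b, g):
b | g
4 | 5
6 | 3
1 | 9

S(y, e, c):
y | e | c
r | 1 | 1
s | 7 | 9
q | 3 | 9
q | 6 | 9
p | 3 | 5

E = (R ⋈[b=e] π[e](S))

Per-node cardinality:
  R → 3
  S → 5
  π[e](S) → 5
  (R ⋈[b=e] π[e](S)) → 2

|E| = 2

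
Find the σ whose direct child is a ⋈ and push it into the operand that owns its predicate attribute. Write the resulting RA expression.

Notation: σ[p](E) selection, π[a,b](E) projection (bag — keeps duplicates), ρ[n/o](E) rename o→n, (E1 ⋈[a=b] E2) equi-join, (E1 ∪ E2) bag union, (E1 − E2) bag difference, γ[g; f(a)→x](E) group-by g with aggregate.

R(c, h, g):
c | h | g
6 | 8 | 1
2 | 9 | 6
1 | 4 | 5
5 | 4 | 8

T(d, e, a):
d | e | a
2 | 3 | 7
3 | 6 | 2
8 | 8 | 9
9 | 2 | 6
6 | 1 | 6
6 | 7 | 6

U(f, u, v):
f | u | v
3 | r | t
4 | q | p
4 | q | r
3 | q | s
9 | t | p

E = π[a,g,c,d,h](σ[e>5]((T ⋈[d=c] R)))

σ filters on e, owned by the left side.
E' = π[a,g,c,d,h]((σ[e>5](T) ⋈[d=c] R))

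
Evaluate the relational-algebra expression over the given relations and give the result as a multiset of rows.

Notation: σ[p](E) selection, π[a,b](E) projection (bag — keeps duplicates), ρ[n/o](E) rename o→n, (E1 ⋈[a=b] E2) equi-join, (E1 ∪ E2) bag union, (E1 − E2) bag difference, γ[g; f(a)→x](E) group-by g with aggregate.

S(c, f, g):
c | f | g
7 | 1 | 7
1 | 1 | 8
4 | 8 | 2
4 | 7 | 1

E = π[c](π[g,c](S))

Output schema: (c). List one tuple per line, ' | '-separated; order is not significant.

Subexpression sizes:
  S → 4
  π[g,c](S) → 4
  π[c](π[g,c](S)) → 4

== RESULT ==
c
1
4
4
7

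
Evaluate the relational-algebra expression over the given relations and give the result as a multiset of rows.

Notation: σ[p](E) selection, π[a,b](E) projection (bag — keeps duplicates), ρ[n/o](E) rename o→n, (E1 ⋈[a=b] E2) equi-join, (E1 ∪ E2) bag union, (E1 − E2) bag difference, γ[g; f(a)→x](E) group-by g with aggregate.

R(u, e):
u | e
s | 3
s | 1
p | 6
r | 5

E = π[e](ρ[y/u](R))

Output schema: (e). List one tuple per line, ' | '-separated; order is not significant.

Subexpression sizes:
  R → 4
  ρ[y/u](R) → 4
  π[e](ρ[y/u](R)) → 4

== RESULT ==
e
1
3
5
6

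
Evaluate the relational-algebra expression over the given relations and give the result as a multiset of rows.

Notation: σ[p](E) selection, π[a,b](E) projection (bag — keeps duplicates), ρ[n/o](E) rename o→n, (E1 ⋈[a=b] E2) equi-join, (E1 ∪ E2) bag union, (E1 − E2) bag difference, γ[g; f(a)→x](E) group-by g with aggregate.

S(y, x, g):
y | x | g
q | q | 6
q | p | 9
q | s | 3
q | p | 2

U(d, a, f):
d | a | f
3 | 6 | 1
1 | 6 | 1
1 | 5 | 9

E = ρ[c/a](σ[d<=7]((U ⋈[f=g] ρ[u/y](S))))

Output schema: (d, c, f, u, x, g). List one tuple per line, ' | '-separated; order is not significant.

Stepwise |·|:
  U → 3
  S → 4
  ρ[u/y](S) → 4
  (U ⋈[f=g] ρ[u/y](S)) → 1
  σ[d<=7]((U ⋈[f=g] ρ[u/y](S))) → 1
  ρ[c/a](σ[d<=7]((U ⋈[f=g] ρ[u/y](S)))) → 1

== RESULT ==
d | c | f | u | x | g
1 | 5 | 9 | q | p | 9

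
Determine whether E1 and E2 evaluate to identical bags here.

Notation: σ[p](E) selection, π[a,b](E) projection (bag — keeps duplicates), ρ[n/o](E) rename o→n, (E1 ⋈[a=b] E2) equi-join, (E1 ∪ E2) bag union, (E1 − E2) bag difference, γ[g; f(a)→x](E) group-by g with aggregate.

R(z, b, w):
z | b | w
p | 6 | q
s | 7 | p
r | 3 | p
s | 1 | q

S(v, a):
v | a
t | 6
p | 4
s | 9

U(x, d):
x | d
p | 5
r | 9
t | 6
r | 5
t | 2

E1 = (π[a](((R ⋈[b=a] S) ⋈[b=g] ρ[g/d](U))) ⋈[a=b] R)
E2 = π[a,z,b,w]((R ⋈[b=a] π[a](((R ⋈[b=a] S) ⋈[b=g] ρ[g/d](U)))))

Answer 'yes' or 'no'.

E1 row counts bottom-up:
  R → 4
  S → 3
  (R ⋈[b=a] S) → 1
  U → 5
  ρ[g/d](U) → 5
  ((R ⋈[b=a] S) ⋈[b=g] ρ[g/d](U)) → 1
  π[a](((R ⋈[b=a] S) ⋈[b=g] ρ[g/d](U))) → 1
  R → 4
  (π[a](((R ⋈[b=a] S) ⋈[b=g] ρ[g/d](U))) ⋈[a=b] R) → 1
E2 row counts bottom-up:
  R → 4
  R → 4
  S → 3
  (R ⋈[b=a] S) → 1
  U → 5
  ρ[g/d](U) → 5
  ((R ⋈[b=a] S) ⋈[b=g] ρ[g/d](U)) → 1
  π[a](((R ⋈[b=a] S) ⋈[b=g] ρ[g/d](U))) → 1
  (R ⋈[b=a] π[a](((R ⋈[b=a] S) ⋈[b=g] ρ[g/d](U)))) → 1
  π[a,z,b,w]((R ⋈[b=a] π[a](((R ⋈[b=a] S) ⋈[b=g] ρ[g/d](U))))) → 1

E1 and E2 produce the same multiset:
a | z | b | w
6 | p | 6 | q

yes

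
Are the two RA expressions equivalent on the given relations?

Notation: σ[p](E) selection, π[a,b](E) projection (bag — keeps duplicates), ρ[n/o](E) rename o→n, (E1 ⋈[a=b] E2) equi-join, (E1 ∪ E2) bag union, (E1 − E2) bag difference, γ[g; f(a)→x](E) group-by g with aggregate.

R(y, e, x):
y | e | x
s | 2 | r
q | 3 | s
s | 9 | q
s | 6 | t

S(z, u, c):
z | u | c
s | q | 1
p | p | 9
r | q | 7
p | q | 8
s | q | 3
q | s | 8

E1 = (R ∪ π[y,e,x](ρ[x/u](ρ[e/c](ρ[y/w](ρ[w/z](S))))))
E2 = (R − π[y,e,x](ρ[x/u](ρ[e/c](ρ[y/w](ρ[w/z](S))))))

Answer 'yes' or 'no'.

E1 stepwise |·|:
  R → 4
  S → 6
  ρ[w/z](S) → 6
  ρ[y/w](ρ[w/z](S)) → 6
  ρ[e/c](ρ[y/w](ρ[w/z](S))) → 6
  ρ[x/u](ρ[e/c](ρ[y/w](ρ[w/z](S)))) → 6
  π[y,e,x](ρ[x/u](ρ[e/c](ρ[y/w](ρ[w/z](S))))) → 6
  (R ∪ π[y,e,x](ρ[x/u](ρ[e/c](ρ[y/w](ρ[w/z](S)))))) → 10
E2 stepwise |·|:
  R → 4
  S → 6
  ρ[w/z](S) → 6
  ρ[y/w](ρ[w/z](S)) → 6
  ρ[e/c](ρ[y/w](ρ[w/z](S))) → 6
  ρ[x/u](ρ[e/c](ρ[y/w](ρ[w/z](S)))) → 6
  π[y,e,x](ρ[x/u](ρ[e/c](ρ[y/w](ρ[w/z](S))))) → 6
  (R − π[y,e,x](ρ[x/u](ρ[e/c](ρ[y/w](ρ[w/z](S)))))) → 4

E1 result:
y | e | x
p | 8 | q
p | 9 | p
q | 3 | s
q | 8 | s
r | 7 | q
s | 1 | q
s | 2 | r
s | 3 | q
s | 6 | t
s | 9 | q
E2 result:
y | e | x
q | 3 | s
s | 2 | r
s | 6 | t
s | 9 | q
Witness: ('p', 8, 'q') appears 1× in E1 but 0× in E2.

no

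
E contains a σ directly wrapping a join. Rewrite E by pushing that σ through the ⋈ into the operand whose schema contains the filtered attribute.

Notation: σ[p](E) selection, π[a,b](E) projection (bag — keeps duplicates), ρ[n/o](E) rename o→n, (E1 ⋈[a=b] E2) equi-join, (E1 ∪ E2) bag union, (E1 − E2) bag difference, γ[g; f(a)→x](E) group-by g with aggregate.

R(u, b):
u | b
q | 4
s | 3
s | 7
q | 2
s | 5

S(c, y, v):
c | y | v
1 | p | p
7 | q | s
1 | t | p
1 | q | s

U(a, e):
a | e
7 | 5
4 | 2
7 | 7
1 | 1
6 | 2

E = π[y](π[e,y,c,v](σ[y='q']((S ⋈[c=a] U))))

σ filters on y, owned by the left side.
E' = π[y](π[e,y,c,v]((σ[y='q'](S) ⋈[c=a] U)))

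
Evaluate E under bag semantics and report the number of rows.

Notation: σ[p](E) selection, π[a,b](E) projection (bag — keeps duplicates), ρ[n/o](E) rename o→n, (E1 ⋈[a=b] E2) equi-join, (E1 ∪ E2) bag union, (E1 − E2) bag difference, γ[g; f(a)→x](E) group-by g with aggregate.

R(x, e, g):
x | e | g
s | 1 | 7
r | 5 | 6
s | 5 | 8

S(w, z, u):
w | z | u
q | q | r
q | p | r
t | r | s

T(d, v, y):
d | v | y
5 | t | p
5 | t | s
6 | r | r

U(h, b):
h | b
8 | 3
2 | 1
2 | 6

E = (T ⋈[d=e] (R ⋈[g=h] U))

Subexpression sizes:
  T → 3
  R → 3
  U → 3
  (R ⋈[g=h] U) → 1
  (T ⋈[d=e] (R ⋈[g=h] U)) → 2

|E| = 2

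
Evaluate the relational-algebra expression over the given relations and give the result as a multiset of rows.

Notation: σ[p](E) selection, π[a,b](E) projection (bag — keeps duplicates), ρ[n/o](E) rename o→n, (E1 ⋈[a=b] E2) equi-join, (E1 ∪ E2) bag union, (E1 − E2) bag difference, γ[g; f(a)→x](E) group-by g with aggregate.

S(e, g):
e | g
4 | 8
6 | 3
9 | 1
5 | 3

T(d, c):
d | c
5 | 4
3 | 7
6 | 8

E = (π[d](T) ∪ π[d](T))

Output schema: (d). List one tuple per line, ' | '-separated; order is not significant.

Subexpression sizes:
  T → 3
  π[d](T) → 3
  T → 3
  π[d](T) → 3
  (π[d](T) ∪ π[d](T)) → 6

== RESULT ==
d
3
3
5
5
6
6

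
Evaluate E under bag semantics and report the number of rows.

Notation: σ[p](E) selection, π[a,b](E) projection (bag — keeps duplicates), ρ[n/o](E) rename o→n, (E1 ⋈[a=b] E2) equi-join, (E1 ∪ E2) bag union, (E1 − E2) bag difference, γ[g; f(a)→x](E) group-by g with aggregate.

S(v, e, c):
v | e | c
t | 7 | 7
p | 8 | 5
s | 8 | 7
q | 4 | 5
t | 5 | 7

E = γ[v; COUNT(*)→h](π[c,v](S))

Stepwise |·|:
  S → 5
  π[c,v](S) → 5
  γ[v; COUNT(*)→h](π[c,v](S)) → 4

|E| = 4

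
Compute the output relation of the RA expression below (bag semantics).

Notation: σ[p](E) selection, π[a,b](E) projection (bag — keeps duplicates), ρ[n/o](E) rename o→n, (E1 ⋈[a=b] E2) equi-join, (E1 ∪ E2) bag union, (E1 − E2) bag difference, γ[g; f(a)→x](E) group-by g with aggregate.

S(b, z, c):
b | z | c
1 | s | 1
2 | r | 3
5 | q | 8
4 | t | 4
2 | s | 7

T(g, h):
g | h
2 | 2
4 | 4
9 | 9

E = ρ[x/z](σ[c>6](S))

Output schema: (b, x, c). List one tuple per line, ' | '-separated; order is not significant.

Subexpression sizes:
  S → 5
  σ[c>6](S) → 2
  ρ[x/z](σ[c>6](S)) → 2

== RESULT ==
b | x | c
2 | s | 7
5 | q | 8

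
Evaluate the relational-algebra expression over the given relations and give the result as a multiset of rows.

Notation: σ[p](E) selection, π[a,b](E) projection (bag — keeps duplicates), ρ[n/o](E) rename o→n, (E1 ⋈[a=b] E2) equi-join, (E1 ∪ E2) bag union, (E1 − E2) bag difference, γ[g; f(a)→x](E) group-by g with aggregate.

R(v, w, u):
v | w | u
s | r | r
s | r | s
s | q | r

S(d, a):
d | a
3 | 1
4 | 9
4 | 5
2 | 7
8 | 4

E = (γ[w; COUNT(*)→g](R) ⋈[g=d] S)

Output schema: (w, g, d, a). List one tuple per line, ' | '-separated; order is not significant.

Row counts bottom-up:
  R → 3
  γ[w; COUNT(*)→g](R) → 2
  S → 5
  (γ[w; COUNT(*)→g](R) ⋈[g=d] S) → 1

== RESULT ==
w | g | d | a
r | 2 | 2 | 7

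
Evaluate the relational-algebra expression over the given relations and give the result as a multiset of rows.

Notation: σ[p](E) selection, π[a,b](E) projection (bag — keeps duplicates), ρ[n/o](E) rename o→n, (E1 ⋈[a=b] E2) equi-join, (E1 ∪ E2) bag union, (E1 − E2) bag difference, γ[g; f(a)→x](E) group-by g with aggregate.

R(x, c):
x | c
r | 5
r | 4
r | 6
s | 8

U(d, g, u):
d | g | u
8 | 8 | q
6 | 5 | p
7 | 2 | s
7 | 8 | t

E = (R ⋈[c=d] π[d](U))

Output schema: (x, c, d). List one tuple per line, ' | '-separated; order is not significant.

Row counts bottom-up:
  R → 4
  U → 4
  π[d](U) → 4
  (R ⋈[c=d] π[d](U)) → 2

== RESULT ==
x | c | d
r | 6 | 6
s | 8 | 8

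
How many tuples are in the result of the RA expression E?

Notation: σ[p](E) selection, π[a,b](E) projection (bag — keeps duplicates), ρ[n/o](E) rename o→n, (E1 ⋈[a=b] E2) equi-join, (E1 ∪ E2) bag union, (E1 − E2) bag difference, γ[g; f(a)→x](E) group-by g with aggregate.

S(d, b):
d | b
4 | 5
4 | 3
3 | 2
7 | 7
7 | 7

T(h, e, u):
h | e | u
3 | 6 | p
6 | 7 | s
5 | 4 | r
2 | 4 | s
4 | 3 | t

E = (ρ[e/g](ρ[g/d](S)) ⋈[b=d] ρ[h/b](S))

Subexpression sizes:
  S → 5
  ρ[g/d](S) → 5
  ρ[e/g](ρ[g/d](S)) → 5
  S → 5
  ρ[h/b](S) → 5
  (ρ[e/g](ρ[g/d](S)) ⋈[b=d] ρ[h/b](S)) → 5

|E| = 5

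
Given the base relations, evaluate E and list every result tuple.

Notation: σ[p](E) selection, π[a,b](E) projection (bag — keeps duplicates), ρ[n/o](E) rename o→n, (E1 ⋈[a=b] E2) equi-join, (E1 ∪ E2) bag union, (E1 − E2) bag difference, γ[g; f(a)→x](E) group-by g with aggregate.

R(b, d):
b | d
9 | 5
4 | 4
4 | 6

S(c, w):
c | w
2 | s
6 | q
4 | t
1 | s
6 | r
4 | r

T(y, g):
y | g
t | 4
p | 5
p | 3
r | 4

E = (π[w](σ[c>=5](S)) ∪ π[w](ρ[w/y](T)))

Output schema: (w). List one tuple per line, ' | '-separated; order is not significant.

Stepwise |·|:
  S → 6
  σ[c>=5](S) → 2
  π[w](σ[c>=5](S)) → 2
  T → 4
  ρ[w/y](T) → 4
  π[w](ρ[w/y](T)) → 4
  (π[w](σ[c>=5](S)) ∪ π[w](ρ[w/y](T))) → 6

== RESULT ==
w
p
p
q
r
r
t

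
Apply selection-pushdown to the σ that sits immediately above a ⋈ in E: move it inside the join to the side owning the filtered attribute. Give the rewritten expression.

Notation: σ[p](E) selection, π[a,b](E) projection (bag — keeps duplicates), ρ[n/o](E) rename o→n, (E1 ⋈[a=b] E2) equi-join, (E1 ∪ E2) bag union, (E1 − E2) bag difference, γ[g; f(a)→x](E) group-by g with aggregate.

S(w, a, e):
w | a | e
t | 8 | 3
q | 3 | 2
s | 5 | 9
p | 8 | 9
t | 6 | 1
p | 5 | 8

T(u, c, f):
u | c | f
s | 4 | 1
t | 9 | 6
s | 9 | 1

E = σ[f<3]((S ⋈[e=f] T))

σ filters on f, owned by the right side.
E' = (S ⋈[e=f] σ[f<3](T))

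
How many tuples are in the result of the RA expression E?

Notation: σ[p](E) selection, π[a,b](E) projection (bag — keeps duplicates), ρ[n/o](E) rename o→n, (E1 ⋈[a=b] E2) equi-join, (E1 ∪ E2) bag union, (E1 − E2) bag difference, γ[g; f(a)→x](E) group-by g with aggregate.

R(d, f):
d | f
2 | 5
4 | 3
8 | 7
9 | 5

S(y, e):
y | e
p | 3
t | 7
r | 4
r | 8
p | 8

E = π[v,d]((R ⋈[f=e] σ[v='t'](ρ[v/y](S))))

Row counts bottom-up:
  R → 4
  S → 5
  ρ[v/y](S) → 5
  σ[v='t'](ρ[v/y](S)) → 1
  (R ⋈[f=e] σ[v='t'](ρ[v/y](S))) → 1
  π[v,d]((R ⋈[f=e] σ[v='t'](ρ[v/y](S)))) → 1

|E| = 1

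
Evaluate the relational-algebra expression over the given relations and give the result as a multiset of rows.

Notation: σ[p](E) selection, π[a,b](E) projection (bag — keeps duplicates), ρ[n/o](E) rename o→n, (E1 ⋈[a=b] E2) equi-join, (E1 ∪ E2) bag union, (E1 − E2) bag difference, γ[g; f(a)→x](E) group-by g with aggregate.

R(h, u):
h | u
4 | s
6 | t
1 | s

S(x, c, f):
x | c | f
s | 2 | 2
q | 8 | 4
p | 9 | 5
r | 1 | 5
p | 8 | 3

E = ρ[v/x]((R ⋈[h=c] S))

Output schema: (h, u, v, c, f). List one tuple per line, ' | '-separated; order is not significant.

Row counts bottom-up:
  R → 3
  S → 5
  (R ⋈[h=c] S) → 1
  ρ[v/x]((R ⋈[h=c] S)) → 1

== RESULT ==
h | u | v | c | f
1 | s | r | 1 | 5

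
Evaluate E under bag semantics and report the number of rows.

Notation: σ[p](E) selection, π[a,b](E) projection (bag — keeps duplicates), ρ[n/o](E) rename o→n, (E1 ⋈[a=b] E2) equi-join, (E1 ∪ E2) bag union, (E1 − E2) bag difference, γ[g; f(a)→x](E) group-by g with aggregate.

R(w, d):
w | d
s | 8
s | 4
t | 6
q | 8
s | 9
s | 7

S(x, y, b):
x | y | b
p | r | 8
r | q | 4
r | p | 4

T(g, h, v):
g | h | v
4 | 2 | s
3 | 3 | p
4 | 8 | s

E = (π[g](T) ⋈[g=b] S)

Per-node cardinality:
  T → 3
  π[g](T) → 3
  S → 3
  (π[g](T) ⋈[g=b] S) → 4

|E| = 4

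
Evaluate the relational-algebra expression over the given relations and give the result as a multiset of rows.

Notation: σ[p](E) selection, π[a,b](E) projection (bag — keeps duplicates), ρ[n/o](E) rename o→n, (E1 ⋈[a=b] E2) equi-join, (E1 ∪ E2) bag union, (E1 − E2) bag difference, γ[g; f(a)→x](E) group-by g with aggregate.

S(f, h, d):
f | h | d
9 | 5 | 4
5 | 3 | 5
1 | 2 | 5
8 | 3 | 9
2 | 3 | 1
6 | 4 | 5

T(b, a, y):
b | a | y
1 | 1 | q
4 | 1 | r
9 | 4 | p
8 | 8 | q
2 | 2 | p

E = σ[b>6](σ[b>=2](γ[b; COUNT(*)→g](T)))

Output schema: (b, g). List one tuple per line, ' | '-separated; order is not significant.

Row counts bottom-up:
  T → 5
  γ[b; COUNT(*)→g](T) → 5
  σ[b>=2](γ[b; COUNT(*)→g](T)) → 4
  σ[b>6](σ[b>=2](γ[b; COUNT(*)→g](T))) → 2

== RESULT ==
b | g
8 | 1
9 | 1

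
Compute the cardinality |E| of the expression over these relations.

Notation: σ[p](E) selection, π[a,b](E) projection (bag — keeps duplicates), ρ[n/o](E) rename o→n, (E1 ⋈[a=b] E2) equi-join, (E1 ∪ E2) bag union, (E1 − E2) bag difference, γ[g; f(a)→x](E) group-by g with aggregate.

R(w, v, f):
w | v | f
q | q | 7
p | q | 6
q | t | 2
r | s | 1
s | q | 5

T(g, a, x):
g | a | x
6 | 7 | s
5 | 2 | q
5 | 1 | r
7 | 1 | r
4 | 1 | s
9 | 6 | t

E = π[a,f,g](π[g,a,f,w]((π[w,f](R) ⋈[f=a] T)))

Subexpression sizes:
  R → 5
  π[w,f](R) → 5
  T → 6
  (π[w,f](R) ⋈[f=a] T) → 6
  π[g,a,f,w]((π[w,f](R) ⋈[f=a] T)) → 6
  π[a,f,g](π[g,a,f,w]((π[w,f](R) ⋈[f=a] T))) → 6

|E| = 6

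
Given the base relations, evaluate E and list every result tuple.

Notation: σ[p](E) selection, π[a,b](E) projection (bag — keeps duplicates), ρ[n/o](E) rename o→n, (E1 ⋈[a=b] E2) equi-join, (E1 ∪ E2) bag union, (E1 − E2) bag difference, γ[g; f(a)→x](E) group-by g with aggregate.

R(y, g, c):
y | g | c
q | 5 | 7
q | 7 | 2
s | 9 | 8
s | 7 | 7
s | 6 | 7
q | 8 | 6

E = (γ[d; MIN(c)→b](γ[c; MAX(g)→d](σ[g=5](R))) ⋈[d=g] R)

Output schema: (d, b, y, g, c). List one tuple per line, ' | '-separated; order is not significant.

Subexpression sizes:
  R → 6
  σ[g=5](R) → 1
  γ[c; MAX(g)→d](σ[g=5](R)) → 1
  γ[d; MIN(c)→b](γ[c; MAX(g)→d](σ[g=5](R))) → 1
  R → 6
  (γ[d; MIN(c)→b](γ[c; MAX(g)→d](σ[g=5](R))) ⋈[d=g] R) → 1

== RESULT ==
d | b | y | g | c
5 | 7 | q | 5 | 7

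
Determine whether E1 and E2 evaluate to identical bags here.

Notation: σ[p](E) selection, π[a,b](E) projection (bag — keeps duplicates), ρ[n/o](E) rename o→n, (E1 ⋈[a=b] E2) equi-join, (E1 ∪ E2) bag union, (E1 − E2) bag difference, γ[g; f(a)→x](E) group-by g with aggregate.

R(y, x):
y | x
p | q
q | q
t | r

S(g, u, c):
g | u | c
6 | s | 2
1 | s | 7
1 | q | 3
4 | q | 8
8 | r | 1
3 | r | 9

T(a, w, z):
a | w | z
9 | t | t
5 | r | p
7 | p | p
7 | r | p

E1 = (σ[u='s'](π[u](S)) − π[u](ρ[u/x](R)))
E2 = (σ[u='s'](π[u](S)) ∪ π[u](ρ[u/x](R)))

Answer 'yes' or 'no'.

E1 stepwise |·|:
  S → 6
  π[u](S) → 6
  σ[u='s'](π[u](S)) → 2
  R → 3
  ρ[u/x](R) → 3
  π[u](ρ[u/x](R)) → 3
  (σ[u='s'](π[u](S)) − π[u](ρ[u/x](R))) → 2
E2 stepwise |·|:
  S → 6
  π[u](S) → 6
  σ[u='s'](π[u](S)) → 2
  R → 3
  ρ[u/x](R) → 3
  π[u](ρ[u/x](R)) → 3
  (σ[u='s'](π[u](S)) ∪ π[u](ρ[u/x](R))) → 5

E1 result:
u
s
s
E2 result:
u
q
q
r
s
s
Witness: ('q',) appears 0× in E1 but 2× in E2.

no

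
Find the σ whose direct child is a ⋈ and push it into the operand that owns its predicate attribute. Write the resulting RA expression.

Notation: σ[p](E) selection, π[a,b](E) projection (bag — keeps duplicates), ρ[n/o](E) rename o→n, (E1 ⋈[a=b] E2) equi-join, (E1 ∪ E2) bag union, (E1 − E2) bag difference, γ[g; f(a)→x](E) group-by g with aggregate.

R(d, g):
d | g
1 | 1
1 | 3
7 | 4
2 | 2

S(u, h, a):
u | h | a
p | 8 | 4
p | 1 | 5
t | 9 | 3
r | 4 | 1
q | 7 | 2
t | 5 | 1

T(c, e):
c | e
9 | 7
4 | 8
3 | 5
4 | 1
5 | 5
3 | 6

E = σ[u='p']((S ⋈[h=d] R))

σ filters on u, owned by the left side.
E' = (σ[u='p'](S) ⋈[h=d] R)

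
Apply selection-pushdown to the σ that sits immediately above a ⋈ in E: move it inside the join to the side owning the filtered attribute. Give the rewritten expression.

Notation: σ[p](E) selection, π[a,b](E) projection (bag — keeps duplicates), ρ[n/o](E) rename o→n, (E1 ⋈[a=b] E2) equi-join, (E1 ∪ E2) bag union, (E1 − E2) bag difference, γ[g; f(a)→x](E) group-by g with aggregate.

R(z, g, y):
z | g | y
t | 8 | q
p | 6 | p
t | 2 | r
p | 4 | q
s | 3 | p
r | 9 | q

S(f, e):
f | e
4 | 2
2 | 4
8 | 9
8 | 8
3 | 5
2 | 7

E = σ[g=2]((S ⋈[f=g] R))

σ filters on g, owned by the right side.
E' = (S ⋈[f=g] σ[g=2](R))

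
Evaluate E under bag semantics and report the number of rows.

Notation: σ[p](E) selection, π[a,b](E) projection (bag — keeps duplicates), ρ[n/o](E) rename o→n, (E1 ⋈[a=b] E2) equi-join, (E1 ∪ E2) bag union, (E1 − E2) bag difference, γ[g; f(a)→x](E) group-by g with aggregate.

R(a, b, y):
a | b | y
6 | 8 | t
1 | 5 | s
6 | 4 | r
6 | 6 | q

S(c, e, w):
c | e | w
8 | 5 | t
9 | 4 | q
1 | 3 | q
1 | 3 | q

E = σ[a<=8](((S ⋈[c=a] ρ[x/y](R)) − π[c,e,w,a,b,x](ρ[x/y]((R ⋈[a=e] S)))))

Stepwise |·|:
  S → 4
  R → 4
  ρ[x/y](R) → 4
  (S ⋈[c=a] ρ[x/y](R)) → 2
  R → 4
  S → 4
  (R ⋈[a=e] S) → 0
  ρ[x/y]((R ⋈[a=e] S)) → 0
  π[c,e,w,a,b,x](ρ[x/y]((R ⋈[a=e] S))) → 0
  ((S ⋈[c=a] ρ[x/y](R)) − π[c,e,w,a,b,x](ρ[x/y]((R ⋈[a=e] S)))) → 2
  σ[a<=8](((S ⋈[c=a] ρ[x/y](R)) − π[c,e,w,a,b,x](ρ[x/y]((R ⋈[a=e] S))))) → 2

|E| = 2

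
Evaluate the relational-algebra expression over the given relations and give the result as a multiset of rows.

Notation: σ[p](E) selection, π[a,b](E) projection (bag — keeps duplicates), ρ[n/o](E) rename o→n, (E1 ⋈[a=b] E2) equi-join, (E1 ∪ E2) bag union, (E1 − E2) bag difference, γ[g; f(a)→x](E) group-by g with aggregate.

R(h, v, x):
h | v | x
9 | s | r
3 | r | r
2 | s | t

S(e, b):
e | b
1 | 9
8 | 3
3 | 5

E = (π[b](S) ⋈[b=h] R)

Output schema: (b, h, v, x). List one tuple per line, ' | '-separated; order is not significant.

Row counts bottom-up:
  S → 3
  π[b](S) → 3
  R → 3
  (π[b](S) ⋈[b=h] R) → 2

== RESULT ==
b | h | v | x
3 | 3 | r | r
9 | 9 | s | r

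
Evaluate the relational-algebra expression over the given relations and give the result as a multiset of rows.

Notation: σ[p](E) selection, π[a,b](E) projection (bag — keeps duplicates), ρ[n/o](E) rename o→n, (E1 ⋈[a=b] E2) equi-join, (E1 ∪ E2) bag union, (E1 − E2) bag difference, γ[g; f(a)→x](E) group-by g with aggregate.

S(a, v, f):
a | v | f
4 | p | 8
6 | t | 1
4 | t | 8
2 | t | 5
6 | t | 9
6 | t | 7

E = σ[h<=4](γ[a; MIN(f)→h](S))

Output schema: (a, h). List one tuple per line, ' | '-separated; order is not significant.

Row counts bottom-up:
  S → 6
  γ[a; MIN(f)→h](S) → 3
  σ[h<=4](γ[a; MIN(f)→h](S)) → 1

== RESULT ==
a | h
6 | 1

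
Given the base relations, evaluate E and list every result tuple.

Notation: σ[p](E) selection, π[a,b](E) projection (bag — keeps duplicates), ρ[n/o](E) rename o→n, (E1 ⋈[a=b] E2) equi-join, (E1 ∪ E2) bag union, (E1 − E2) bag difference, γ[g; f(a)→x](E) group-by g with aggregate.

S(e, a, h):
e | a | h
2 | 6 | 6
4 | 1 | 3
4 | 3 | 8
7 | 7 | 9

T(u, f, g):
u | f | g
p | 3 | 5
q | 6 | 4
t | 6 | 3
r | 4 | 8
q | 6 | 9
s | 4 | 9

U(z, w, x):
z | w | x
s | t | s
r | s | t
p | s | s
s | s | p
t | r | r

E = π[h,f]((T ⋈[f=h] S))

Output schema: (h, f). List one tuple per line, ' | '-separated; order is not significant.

Row counts bottom-up:
  T → 6
  S → 4
  (T ⋈[f=h] S) → 4
  π[h,f]((T ⋈[f=h] S)) → 4

== RESULT ==
h | f
3 | 3
6 | 6
6 | 6
6 | 6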